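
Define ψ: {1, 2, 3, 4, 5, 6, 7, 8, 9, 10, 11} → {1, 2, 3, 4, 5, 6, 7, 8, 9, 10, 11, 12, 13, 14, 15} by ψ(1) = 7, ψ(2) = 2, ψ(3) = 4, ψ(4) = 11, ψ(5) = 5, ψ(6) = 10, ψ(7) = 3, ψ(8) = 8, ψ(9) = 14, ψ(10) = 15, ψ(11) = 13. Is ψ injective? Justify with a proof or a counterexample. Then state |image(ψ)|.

The values ψ(1), …, ψ(11) are 7, 2, 4, 11, 5, 10, 3, 8, 14, 15, 13 — all distinct.
So ψ(u) = ψ(v) only when u = v, and ψ is injective.
The image of ψ is {2, 3, 4, 5, 7, 8, 10, 11, 13, 14, 15}, which has 11 elements.

11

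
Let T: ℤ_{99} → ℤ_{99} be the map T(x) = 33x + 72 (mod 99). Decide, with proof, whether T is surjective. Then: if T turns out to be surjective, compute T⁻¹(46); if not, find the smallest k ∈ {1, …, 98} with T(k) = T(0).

3

Since gcd(33, 99) = 33, we have 33x ≡ 0 (mod 33) for all x, so T(x) ≡ 6 (mod 33).
But 0 ≢ 6 (mod 33), so 0 ∈ ℤ_{99} has no preimage. Therefore T is not surjective.
Since T is not surjective, we find the least positive k with T(k) = T(0): this means 33k ≡ 0 (mod 99), i.e. 99 ∣ 33k. Since gcd(33, 99) = 33, dividing through by 33 this holds exactly when 3 ∣ k.
The smallest positive such k is 3.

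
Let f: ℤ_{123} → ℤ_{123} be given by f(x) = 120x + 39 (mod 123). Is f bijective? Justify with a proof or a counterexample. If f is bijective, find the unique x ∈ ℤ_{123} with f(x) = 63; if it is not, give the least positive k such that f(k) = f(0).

We have gcd(120, 123) = 3 > 1. Taking s = 0 and t = 41: f(0) = 39 and f(41) = 120·41 + 39 = 4959 ≡ 39 (mod 123).
So f(0) = f(41) while 0 ≠ 41, thus f is not injective, hence not bijective.
Since f is not bijective, we find the least positive k with f(k) = f(0): this means 120k ≡ 0 (mod 123), i.e. 123 ∣ 120k. Since gcd(120, 123) = 3, dividing through by 3 this holds exactly when 41 ∣ 40k, and as gcd(40, 41) = 1, exactly when 41 ∣ k.
The smallest positive such k is 41.

41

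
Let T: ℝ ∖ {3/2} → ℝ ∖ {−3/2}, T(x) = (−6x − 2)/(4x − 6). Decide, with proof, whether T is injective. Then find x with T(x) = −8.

25/13

Suppose T(u) = T(v). Cross-multiplying: (−6u − 2)(4v − 6) = (−6v − 2)(4u − 6).
Expanding both sides and cancelling the symmetric terms leaves 44·(u − v) = 0. Since 44 ≠ 0, u = v. So T is injective.
Solving T(x) = −8: cross-multiplying gives −6x − 2 = −8(4x − 6), which rearranges to 26x = 50, so x = 25/13.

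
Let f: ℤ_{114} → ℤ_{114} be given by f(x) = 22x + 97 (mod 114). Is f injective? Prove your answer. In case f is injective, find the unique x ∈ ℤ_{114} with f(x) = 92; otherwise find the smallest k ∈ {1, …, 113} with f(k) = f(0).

57

We have gcd(22, 114) = 2 > 1. Taking u = 0 and v = 57: f(0) = 97 and f(57) = 22·57 + 97 = 1351 ≡ 97 (mod 114).
So f(0) = f(57) while 0 ≠ 57, hence f is not injective.
Since f is not injective, we find the least positive k with f(k) = f(0): this means 22k ≡ 0 (mod 114), i.e. 114 ∣ 22k. Since gcd(22, 114) = 2, dividing through by 2 this holds exactly when 57 ∣ 11k, and as gcd(11, 57) = 1, exactly when 57 ∣ k.
The smallest positive such k is 57.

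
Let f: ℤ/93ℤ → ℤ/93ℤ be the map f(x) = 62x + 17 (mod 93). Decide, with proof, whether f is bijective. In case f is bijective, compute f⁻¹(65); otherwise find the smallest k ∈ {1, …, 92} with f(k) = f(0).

3

We have gcd(62, 93) = 31 > 1. Taking a = 0 and b = 3: f(0) = 17 and f(3) = 62·3 + 17 = 203 ≡ 17 (mod 93).
So f(0) = f(3) while 0 ≠ 3, thus f is not injective, hence not bijective.
Since f is not bijective, we find the least positive k with f(k) = f(0): this means 62k ≡ 0 (mod 93), i.e. 93 ∣ 62k. Since gcd(62, 93) = 31, dividing through by 31 this holds exactly when 3 ∣ 2k, and as gcd(2, 3) = 1, exactly when 3 ∣ k.
The smallest positive such k is 3.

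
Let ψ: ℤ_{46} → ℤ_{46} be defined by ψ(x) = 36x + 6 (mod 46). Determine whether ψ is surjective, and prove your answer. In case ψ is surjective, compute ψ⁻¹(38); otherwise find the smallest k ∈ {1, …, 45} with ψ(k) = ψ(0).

23

Recall: surjectivity means every element of the codomain has a preimage under ψ.
Since gcd(36, 46) = 2, we have 36x ≡ 0 (mod 2) for all x, so ψ(x) ≡ 0 (mod 2).
But 1 ≢ 0 (mod 2), so 1 ∈ ℤ_{46} has no preimage. Hence ψ is not surjective.
Since ψ is not surjective, we find the least positive k with ψ(k) = ψ(0): this means 36k ≡ 0 (mod 46), i.e. 46 ∣ 36k. Since gcd(36, 46) = 2, dividing through by 2 this holds exactly when 23 ∣ 18k, and as gcd(18, 23) = 1, exactly when 23 ∣ k.
The smallest positive such k is 23.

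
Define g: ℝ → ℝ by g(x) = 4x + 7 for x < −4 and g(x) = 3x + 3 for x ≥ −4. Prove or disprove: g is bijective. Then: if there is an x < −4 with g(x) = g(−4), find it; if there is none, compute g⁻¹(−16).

-23/4

Both pieces are strictly increasing (slopes 4 and 3), so each is injective on its own interval.
The left piece maps (−∞, −4) onto (−∞, −9); the right piece maps [−4, ∞) onto [−9, ∞).
Since −9 = −9, the images partition ℝ: g is injective and surjective, hence bijective.
Because the two images are disjoint, no x < −4 has g(x) = g(−4), so we compute g⁻¹(−16): −16 lies in (−∞, −9), so solve 4x + 7 = −16: x = (−16 − 7)/4 = −23/4.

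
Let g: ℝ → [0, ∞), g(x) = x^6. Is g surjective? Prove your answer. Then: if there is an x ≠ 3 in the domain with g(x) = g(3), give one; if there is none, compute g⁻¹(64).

-3

For any y ∈ [0, ∞), x = y^{1/6} ∈ ℝ satisfies x^6 = y, so g is surjective.
For the follow-up, such an x exists: taking x = −3 ∈ ℝ gives g(−3) = 729 = g(3) with −3 ≠ 3.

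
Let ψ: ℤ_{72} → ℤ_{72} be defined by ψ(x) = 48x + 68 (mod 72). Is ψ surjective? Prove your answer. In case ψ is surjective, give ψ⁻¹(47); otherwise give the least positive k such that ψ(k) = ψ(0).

3

Since gcd(48, 72) = 24, we have 48x ≡ 0 (mod 24) for all x, so ψ(x) ≡ 20 (mod 24).
But 0 ≢ 20 (mod 24), so 0 ∈ ℤ_{72} has no preimage. Therefore ψ is not surjective.
Since ψ is not surjective, we find the least positive k with ψ(k) = ψ(0): this means 48k ≡ 0 (mod 72), i.e. 72 ∣ 48k. Since gcd(48, 72) = 24, dividing through by 24 this holds exactly when 3 ∣ 2k, and as gcd(2, 3) = 1, exactly when 3 ∣ k.
The smallest positive such k is 3.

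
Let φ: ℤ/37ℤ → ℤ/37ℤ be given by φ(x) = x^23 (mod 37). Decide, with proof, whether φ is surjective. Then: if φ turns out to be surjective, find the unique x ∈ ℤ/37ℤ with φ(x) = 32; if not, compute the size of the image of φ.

Since 37 is prime, the nonzero elements of ℤ/37ℤ form a cyclic group of order 36.
As gcd(23, 36) = 1, raising to the 23rd power is a bijection on this group: if x_1^23 ≡ x_2^23 then (x_1x_2^{−1})^23 = 1, and the only element of order dividing gcd(23, 36) = 1 is 1, so x_1 = x_2.
With φ(0) = 0 this makes φ injective on all of ℤ/37ℤ, hence bijective (finite equal-size domain and codomain). In particular φ is surjective.
Since φ is surjective, we find the preimage of 32. The inverse of x ↦ x^23 on (ℤ/37ℤ)^× is x ↦ x^11, because 23·11 = 253 = 7·36 + 1 ≡ 1 (mod 36) and x^{36} = 1 for x ≠ 0 (Fermat). So φ⁻¹(32) = 32^11 mod 37.
Repeated squaring mod 37: 32^1 ≡ 32, 32^2 ≡ 32² = 1024 ≡ 25, 32^4 ≡ 25² = 625 ≡ 33, 32^8 ≡ 33² = 1089 ≡ 16. Since 11 = 8 + 2 + 1, 32^11 ≡ 16·25·32: 16·25 = 400 ≡ 30, then 30·32 = 960 ≡ 35. So 32^11 ≡ 35 (mod 37).
Hence φ⁻¹(32) = 35.

35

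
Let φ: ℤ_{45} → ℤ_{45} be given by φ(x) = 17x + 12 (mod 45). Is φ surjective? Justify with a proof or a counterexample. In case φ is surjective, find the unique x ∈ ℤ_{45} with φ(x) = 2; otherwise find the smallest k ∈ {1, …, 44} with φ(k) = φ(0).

10

Since gcd(17, 45) = 1, 17 is invertible modulo 45. Euclid's algorithm: 45 = 2·17 + 11, 17 = 1·11 + 6, 11 = 1·6 + 5, 6 = 1·5 + 1; back-substituting gives 1 = 8·17 − 3·45, so 17⁻¹ ≡ 8 (mod 45).
Then y ↦ 8(y − 12) is a two-sided inverse to φ, so every y ∈ ℤ_{45} has a preimage.
Hence φ is surjective.
Since φ is surjective, we compute φ⁻¹(2): solve 17x + 12 ≡ 2 (mod 45), i.e. 17x ≡ 35 (mod 45).
Multiplying by 17⁻¹ = 8 gives x ≡ 8·35 = 280 = 6·45 + 10 ≡ 10 (mod 45).
Check: φ(10) = 17·10 + 12 = 182 = 4·45 + 2 ≡ 2 (mod 45).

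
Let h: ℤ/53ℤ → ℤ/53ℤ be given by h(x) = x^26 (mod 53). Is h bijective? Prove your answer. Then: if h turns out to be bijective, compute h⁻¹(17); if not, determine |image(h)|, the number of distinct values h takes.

3

h(2): Repeated squaring mod 53: 2^1 ≡ 2, 2^2 ≡ 2² = 4, 2^4 ≡ 4² = 16, 2^8 ≡ 16² = 256 ≡ 44, 2^16 ≡ 44² = 1936 ≡ 28. Since 26 = 16 + 8 + 2, 2^26 ≡ 28·44·4: 28·44 = 1232 ≡ 13, then 13·4 = 52. So 2^26 ≡ 52 (mod 53).
h(3): Repeated squaring mod 53: 3^1 ≡ 3, 3^2 ≡ 3² = 9, 3^4 ≡ 9² = 81 ≡ 28, 3^8 ≡ 28² = 784 ≡ 42, 3^16 ≡ 42² = 1764 ≡ 15. Since 26 = 16 + 8 + 2, 3^26 ≡ 15·42·9: 15·42 = 630 ≡ 47, then 47·9 = 423 ≡ 52. So 3^26 ≡ 52 (mod 53).
So h(2) = h(3) = 52 while 2 ≠ 3, so h is not injective, hence not bijective.
Since h is not bijective, we determine |image(h)|. Computing x^26 mod 53 for each x (by repeated squaring, reducing mod 53 at every step), the values h(0), h(1), …, h(52) are: 0, 1, 52, 52, 1, 52, 1, 1, 52, 1, 1, 1, 52, 1, 52, 1, 1, 1, 52, 52, 52, 52, 52, 52, 1, 1, 52, 52, 1, 1, 52, 52, 52, 52, 52, 52, 1, 1, 1, 52, 1, 52, 1, 1, 1, 52, 1, 1, 52, 1, 52, 52, 1.
The distinct values are {0, 1, 52}; there are 3 of them.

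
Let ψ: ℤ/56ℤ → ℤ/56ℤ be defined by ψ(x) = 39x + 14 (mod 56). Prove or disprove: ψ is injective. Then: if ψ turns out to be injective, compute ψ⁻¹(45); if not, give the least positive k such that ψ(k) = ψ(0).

Recall that ψ is injective when ψ(u) = ψ(v) forces u = v.
Suppose ψ(u) = ψ(v) in ℤ/56ℤ. Then 39u + 14 ≡ 39v + 14 (mod 56), hence 39(u − v) ≡ 0 (mod 56).
Since gcd(39, 56) = 1, 39 is invertible modulo 56, therefore u − v ≡ 0 (mod 56), i.e. u = v.
So ψ is injective.
We now compute 39⁻¹ mod 56 explicitly. Euclid's algorithm: 56 = 1·39 + 17, 39 = 2·17 + 5, 17 = 3·5 + 2, 5 = 2·2 + 1; back-substituting gives 1 = 23·39 − 16·56, so 39⁻¹ ≡ 23 (mod 56).
Since ψ is injective, we compute ψ⁻¹(45): solve 39x + 14 ≡ 45 (mod 56), i.e. 39x ≡ 31 (mod 56).
Multiplying by 39⁻¹ = 23 gives x ≡ 23·31 = 713 = 12·56 + 41 ≡ 41 (mod 56).
Check: ψ(41) = 39·41 + 14 = 1613 = 28·56 + 45 ≡ 45 (mod 56).

41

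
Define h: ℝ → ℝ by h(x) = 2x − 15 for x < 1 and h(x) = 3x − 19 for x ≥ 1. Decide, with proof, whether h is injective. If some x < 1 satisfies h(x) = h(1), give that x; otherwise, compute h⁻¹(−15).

-1/2

Both pieces are strictly increasing (slopes 2 and 3), so each is injective on its own interval.
The left piece maps (−∞, 1) onto (−∞, −13); the right piece maps [1, ∞) onto [−16, ∞).
These images overlap. In particular h(1) = −16 (right piece), and solving 2x − 15 = −16 on the left piece gives x = −1/2 < 1.
So h(−1/2) = h(1) with −1/2 ≠ 1, and h is not injective. This x = −1/2 is the requested value below 1.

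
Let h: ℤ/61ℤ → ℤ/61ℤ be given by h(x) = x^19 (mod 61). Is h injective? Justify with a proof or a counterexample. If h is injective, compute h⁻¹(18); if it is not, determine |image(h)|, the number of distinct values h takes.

6

Since 61 is prime, the nonzero elements of ℤ/61ℤ form a cyclic group of order 60.
As gcd(19, 60) = 1, raising to the 19th power is a bijection on this group: if a^19 ≡ b^19 then (ab^{−1})^19 = 1, and the only element of order dividing gcd(19, 60) = 1 is 1, so a = b.
With h(0) = 0 this makes h injective on all of ℤ/61ℤ, hence bijective (finite equal-size domain and codomain). In particular h is injective.
Since h is injective, we find the preimage of 18. The inverse of x ↦ x^19 on (ℤ/61ℤ)^× is x ↦ x^19, because 19·19 = 361 = 6·60 + 1 ≡ 1 (mod 60) and x^{60} = 1 for x ≠ 0 (Fermat). So h⁻¹(18) = 18^19 mod 61.
Repeated squaring mod 61: 18^1 ≡ 18, 18^2 ≡ 18² = 324 ≡ 19, 18^4 ≡ 19² = 361 ≡ 56, 18^8 ≡ 56² = 3136 ≡ 25, 18^16 ≡ 25² = 625 ≡ 15. Since 19 = 16 + 2 + 1, 18^19 ≡ 15·19·18: 15·19 = 285 ≡ 41, then 41·18 = 738 ≡ 6. So 18^19 ≡ 6 (mod 61).
Hence h⁻¹(18) = 6.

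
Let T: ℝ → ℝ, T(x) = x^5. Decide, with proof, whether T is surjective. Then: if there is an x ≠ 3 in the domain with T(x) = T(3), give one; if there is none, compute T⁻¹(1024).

4

For any y ∈ ℝ, x = y^{1/5} ∈ ℝ gives T(x) = y, so T is surjective.
Since x ↦ x^5 is strictly increasing on ℝ, it is injective there, so no x ≠ 3 in the domain has T(x) = T(3). We therefore compute T⁻¹(1024) = 1024^{1/5} = 4 (indeed 4^5 = 1024).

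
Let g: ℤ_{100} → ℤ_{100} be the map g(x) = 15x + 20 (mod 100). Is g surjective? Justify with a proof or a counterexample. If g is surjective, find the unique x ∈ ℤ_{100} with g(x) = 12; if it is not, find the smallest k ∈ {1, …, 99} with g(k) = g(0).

20

Since gcd(15, 100) = 5, we have 15x ≡ 0 (mod 5) for all x, so g(x) ≡ 0 (mod 5).
But 1 ≢ 0 (mod 5), so 1 ∈ ℤ_{100} has no preimage. Thus g is not surjective.
Since g is not surjective, we find the least positive k with g(k) = g(0): this means 15k ≡ 0 (mod 100), i.e. 100 ∣ 15k. Since gcd(15, 100) = 5, dividing through by 5 this holds exactly when 20 ∣ 3k, and as gcd(3, 20) = 1, exactly when 20 ∣ k.
The smallest positive such k is 20.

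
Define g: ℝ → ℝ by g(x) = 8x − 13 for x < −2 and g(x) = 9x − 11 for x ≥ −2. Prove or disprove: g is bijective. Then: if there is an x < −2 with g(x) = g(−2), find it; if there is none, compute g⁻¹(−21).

Both pieces are strictly increasing (slopes 8 and 9), so each is injective on its own interval.
The left piece maps (−∞, −2) onto (−∞, −29); the right piece maps [−2, ∞) onto [−29, ∞).
Since −29 = −29, the images partition ℝ: g is injective and surjective, hence bijective.
Because the two images are disjoint, no x < −2 has g(x) = g(−2), so we compute g⁻¹(−21): −21 lies in [−29, ∞), so solve 9x − 11 = −21: x = (−21 + 11)/9 = −10/9.

-10/9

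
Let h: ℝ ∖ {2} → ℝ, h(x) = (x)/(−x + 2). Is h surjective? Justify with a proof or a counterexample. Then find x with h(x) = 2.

If h(x) = −1, cross-multiplying gives −1(x) = 1(−x + 2), which simplifies to 0 = 2 — false.  So −1 has no preimage and h is not surjective.
Solving h(x) = 2: cross-multiplying gives x = 2(−x + 2), which rearranges to 3x = 4, so x = 4/3.

4/3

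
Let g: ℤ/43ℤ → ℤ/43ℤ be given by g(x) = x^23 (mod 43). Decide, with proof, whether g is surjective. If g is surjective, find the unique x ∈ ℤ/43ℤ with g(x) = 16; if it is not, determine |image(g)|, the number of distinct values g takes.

Since 43 is prime, the nonzero elements of ℤ/43ℤ form a cyclic group of order 42.
As gcd(23, 42) = 1, raising to the 23rd power is a bijection on this group: if x_1^23 ≡ x_2^23 then (x_1x_2^{−1})^23 = 1, and the only element of order dividing gcd(23, 42) = 1 is 1, so x_1 = x_2.
With g(0) = 0 this makes g injective on all of ℤ/43ℤ, hence bijective (finite equal-size domain and codomain). In particular g is surjective.
Since g is surjective, we find the preimage of 16. The inverse of x ↦ x^23 on (ℤ/43ℤ)^× is x ↦ x^11, because 23·11 = 253 = 6·42 + 1 ≡ 1 (mod 42) and x^{42} = 1 for x ≠ 0 (Fermat). So g⁻¹(16) = 16^11 mod 43.
Repeated squaring mod 43: 16^1 ≡ 16, 16^2 ≡ 16² = 256 ≡ 41, 16^4 ≡ 41² = 1681 ≡ 4, 16^8 ≡ 4² = 16. Since 11 = 8 + 2 + 1, 16^11 ≡ 16·41·16: 16·41 = 656 ≡ 11, then 11·16 = 176 ≡ 4. So 16^11 ≡ 4 (mod 43).
Hence g⁻¹(16) = 4.

4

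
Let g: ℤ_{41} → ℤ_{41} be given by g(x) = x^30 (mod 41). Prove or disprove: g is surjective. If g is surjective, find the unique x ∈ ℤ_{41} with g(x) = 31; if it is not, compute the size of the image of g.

5

g(1) = 1^30 = 1.
g(4): Repeated squaring mod 41: 4^1 ≡ 4, 4^2 ≡ 4² = 16, 4^4 ≡ 16² = 256 ≡ 10, 4^8 ≡ 10² = 100 ≡ 18, 4^16 ≡ 18² = 324 ≡ 37. Since 30 = 16 + 8 + 4 + 2, 4^30 ≡ 37·18·10·16: 37·18 = 666 ≡ 10, then 10·10 = 100 ≡ 18, then 18·16 = 288 ≡ 1. So 4^30 ≡ 1 (mod 41).
So g(1) = g(4) = 1 while 1 ≠ 4, so g is not injective.
A non-injective map from the 41-element set ℤ_{41} to itself takes at most 40 distinct values, so it cannot be surjective. Hence g is not surjective.
Since g is not surjective, we determine |image(g)|. Computing x^30 mod 41 for each x (by repeated squaring, reducing mod 41 at every step), the values g(0), g(1), …, g(40) are: 0, 1, 40, 32, 1, 40, 9, 32, 40, 40, 1, 32, 32, 32, 9, 9, 1, 9, 1, 9, 40, 40, 9, 1, 9, 1, 9, 9, 32, 32, 32, 1, 40, 40, 32, 9, 40, 1, 32, 40, 1.
The distinct values are {0, 1, 9, 32, 40}; there are 5 of them.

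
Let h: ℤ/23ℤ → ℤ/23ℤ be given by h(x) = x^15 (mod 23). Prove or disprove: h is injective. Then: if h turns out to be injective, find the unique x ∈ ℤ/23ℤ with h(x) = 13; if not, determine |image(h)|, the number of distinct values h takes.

Since 23 is prime, the nonzero elements of ℤ/23ℤ form a cyclic group of order 22.
As gcd(15, 22) = 1, raising to the 15th power is a bijection on this group: if a^15 ≡ b^15 then (ab^{−1})^15 = 1, and the only element of order dividing gcd(15, 22) = 1 is 1, so a = b.
With h(0) = 0 this makes h injective on all of ℤ/23ℤ, hence bijective (finite equal-size domain and codomain). In particular h is injective.
Since h is injective, we find the preimage of 13. The inverse of x ↦ x^15 on (ℤ/23ℤ)^× is x ↦ x^3, because 15·3 = 45 = 2·22 + 1 ≡ 1 (mod 22) and x^{22} = 1 for x ≠ 0 (Fermat). So h⁻¹(13) = 13^3 mod 23.
Repeated squaring mod 23: 13^1 ≡ 13, 13^2 ≡ 13² = 169 ≡ 8. Since 3 = 2 + 1, 13^3 ≡ 8·13: 8·13 = 104 ≡ 12. So 13^3 ≡ 12 (mod 23).
Hence h⁻¹(13) = 12.

12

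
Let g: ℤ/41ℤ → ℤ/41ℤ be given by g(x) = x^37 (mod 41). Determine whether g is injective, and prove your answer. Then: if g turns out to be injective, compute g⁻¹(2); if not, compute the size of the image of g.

33

Since 41 is prime, the nonzero elements of ℤ/41ℤ form a cyclic group of order 40.
As gcd(37, 40) = 1, raising to the 37th power is a bijection on this group: if u^37 ≡ v^37 then (uv^{−1})^37 = 1, and the only element of order dividing gcd(37, 40) = 1 is 1, so u = v.
With g(0) = 0 this makes g injective on all of ℤ/41ℤ, hence bijective (finite equal-size domain and codomain). In particular g is injective.
Since g is injective, we find the preimage of 2. The inverse of x ↦ x^37 on (ℤ/41ℤ)^× is x ↦ x^13, because 37·13 = 481 = 12·40 + 1 ≡ 1 (mod 40) and x^{40} = 1 for x ≠ 0 (Fermat). So g⁻¹(2) = 2^13 mod 41.
Repeated squaring mod 41: 2^1 ≡ 2, 2^2 ≡ 2² = 4, 2^4 ≡ 4² = 16, 2^8 ≡ 16² = 256 ≡ 10. Since 13 = 8 + 4 + 1, 2^13 ≡ 10·16·2: 10·16 = 160 ≡ 37, then 37·2 = 74 ≡ 33. So 2^13 ≡ 33 (mod 41).
Hence g⁻¹(2) = 33.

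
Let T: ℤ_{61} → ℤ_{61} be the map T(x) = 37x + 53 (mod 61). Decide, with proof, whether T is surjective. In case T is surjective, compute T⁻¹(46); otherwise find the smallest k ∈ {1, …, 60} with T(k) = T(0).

13

Since gcd(37, 61) = 1, 37 is invertible modulo 61. Euclid's algorithm: 61 = 1·37 + 24, 37 = 1·24 + 13, 24 = 1·13 + 11, 13 = 1·11 + 2, 11 = 5·2 + 1; back-substituting gives 1 = 33·37 − 20·61, so 37⁻¹ ≡ 33 (mod 61).
Then y ↦ 33(y − 53) is a two-sided inverse to T, so every y ∈ ℤ_{61} has a preimage.
Hence T is surjective.
Since T is surjective, we find T⁻¹(46): we need 37x ≡ 46 − 53 ≡ 54 (mod 61). Using 37⁻¹ = 33: x ≡ 33·54 = 1782 = 29·61 + 13, so x = 13.
Check: T(13) = 37·13 + 53 = 534 = 8·61 + 46 ≡ 46 (mod 61).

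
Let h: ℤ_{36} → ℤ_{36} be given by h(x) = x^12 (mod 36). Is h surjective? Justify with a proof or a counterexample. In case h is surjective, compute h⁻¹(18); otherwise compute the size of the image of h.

4

h(2): Repeated squaring mod 36: 2^1 ≡ 2, 2^2 ≡ 2² = 4, 2^4 ≡ 4² = 16, 2^8 ≡ 16² = 256 ≡ 4. Since 12 = 8 + 4, 2^12 ≡ 4·16: 4·16 = 64 ≡ 28. So 2^12 ≡ 28 (mod 36).
h(4): Repeated squaring mod 36: 4^1 ≡ 4, 4^2 ≡ 4² = 16, 4^4 ≡ 16² = 256 ≡ 4, 4^8 ≡ 4² = 16. Since 12 = 8 + 4, 4^12 ≡ 16·4: 16·4 = 64 ≡ 28. So 4^12 ≡ 28 (mod 36).
So h(2) = h(4) = 28 while 2 ≠ 4, thus h is not injective.
A non-injective map from the 36-element set ℤ_{36} to itself takes at most 35 distinct values, so it cannot be surjective. So h is not surjective.
Since h is not surjective, we determine |image(h)|. Computing x^12 mod 36 for each x (by repeated squaring, reducing mod 36 at every step), the values h(0), h(1), …, h(35) are: 0, 1, 28, 9, 28, 1, 0, 1, 28, 9, 28, 1, 0, 1, 28, 9, 28, 1, 0, 1, 28, 9, 28, 1, 0, 1, 28, 9, 28, 1, 0, 1, 28, 9, 28, 1.
The distinct values are {0, 1, 9, 28}; there are 4 of them.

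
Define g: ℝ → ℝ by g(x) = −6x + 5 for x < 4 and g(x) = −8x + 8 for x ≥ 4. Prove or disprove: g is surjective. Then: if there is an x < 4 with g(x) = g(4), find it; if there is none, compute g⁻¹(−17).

Both pieces are strictly decreasing (slopes −6 and −8), so each is injective on its own interval.
The left piece maps (−∞, 4) onto (−19, ∞); the right piece maps [4, ∞) onto (−∞, −24].
The union (−19, ∞) ∪ (−∞, −24] omits the interval between −19 and −24; in particular −19 has no preimage. So g is not surjective.
Because the two images are disjoint, no x < 4 has g(x) = g(4), so we compute g⁻¹(−17): −17 lies in (−19, ∞), so solve −6x + 5 = −17: x = (−17 − 5)/(−6) = 11/3.

11/3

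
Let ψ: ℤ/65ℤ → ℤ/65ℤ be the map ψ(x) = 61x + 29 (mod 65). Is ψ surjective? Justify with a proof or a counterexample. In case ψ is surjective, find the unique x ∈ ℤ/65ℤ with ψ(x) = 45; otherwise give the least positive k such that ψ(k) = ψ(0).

Since gcd(61, 65) = 1, 61 is invertible modulo 65. Euclid's algorithm: 65 = 1·61 + 4, 61 = 15·4 + 1; back-substituting gives 1 = 16·61 − 15·65, so 61⁻¹ ≡ 16 (mod 65).
Then y ↦ 16(y − 29) is a two-sided inverse to ψ, so every y ∈ ℤ/65ℤ has a preimage.
Hence ψ is surjective.
Since ψ is surjective, we find ψ⁻¹(45): we need 61x ≡ 45 − 29 ≡ 16 (mod 65). Using 61⁻¹ = 16: x ≡ 16·16 = 256 = 3·65 + 61, so x = 61.
Check: ψ(61) = 61·61 + 29 = 3750 = 57·65 + 45 ≡ 45 (mod 65).

61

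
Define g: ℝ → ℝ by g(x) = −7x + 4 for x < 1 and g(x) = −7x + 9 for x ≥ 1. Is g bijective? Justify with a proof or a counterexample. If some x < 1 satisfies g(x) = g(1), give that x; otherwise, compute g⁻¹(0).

Both pieces are strictly decreasing (slopes −7 and −7), so each is injective on its own interval.
The left piece maps (−∞, 1) onto (−3, ∞); the right piece maps [1, ∞) onto (−∞, 2].
These images overlap. In particular g(1) = 2 (right piece), and solving −7x + 4 = 2 on the left piece gives x = 2/7 < 1.
So g(2/7) = g(1) with 2/7 ≠ 1, and g is not injective, hence not bijective. This x = 2/7 is the requested value below 1.

2/7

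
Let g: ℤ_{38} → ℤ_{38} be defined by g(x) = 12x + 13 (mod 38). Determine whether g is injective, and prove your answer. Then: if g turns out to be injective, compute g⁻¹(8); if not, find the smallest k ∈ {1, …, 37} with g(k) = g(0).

Recall: injectivity means: for all a, b in the domain, g(a) = g(b) implies a = b.
We have gcd(12, 38) = 2 > 1. Taking a = 0 and b = 19: g(0) = 13 and g(19) = 12·19 + 13 = 241 ≡ 13 (mod 38).
So g(0) = g(19) while 0 ≠ 19, therefore g is not injective.
Since g is not injective, we find the least positive k with g(k) = g(0): this means 12k ≡ 0 (mod 38), i.e. 38 ∣ 12k. Since gcd(12, 38) = 2, dividing through by 2 this holds exactly when 19 ∣ 6k, and as gcd(6, 19) = 1, exactly when 19 ∣ k.
The smallest positive such k is 19.

19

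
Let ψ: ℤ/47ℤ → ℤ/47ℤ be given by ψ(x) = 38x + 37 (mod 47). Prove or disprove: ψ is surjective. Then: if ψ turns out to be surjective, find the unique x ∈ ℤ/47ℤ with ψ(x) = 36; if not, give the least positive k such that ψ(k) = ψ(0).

Since gcd(38, 47) = 1, 38 is invertible modulo 47. Euclid's algorithm: 47 = 1·38 + 9, 38 = 4·9 + 2, 9 = 4·2 + 1; back-substituting gives 1 = 26·38 − 21·47, so 38⁻¹ ≡ 26 (mod 47).
Then y ↦ 26(y − 37) is a two-sided inverse to ψ, so every y ∈ ℤ/47ℤ has a preimage.
Thus ψ is surjective.
Since ψ is surjective, we compute ψ⁻¹(36): solve 38x + 37 ≡ 36 (mod 47), i.e. 38x ≡ 46 (mod 47).
Multiplying by 38⁻¹ = 26 gives x ≡ 26·46 = 1196 = 25·47 + 21 ≡ 21 (mod 47).
Check: ψ(21) = 38·21 + 37 = 835 = 17·47 + 36 ≡ 36 (mod 47).

21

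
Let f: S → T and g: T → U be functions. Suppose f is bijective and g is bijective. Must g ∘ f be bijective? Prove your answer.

Injectivity: if g(f(s)) = g(f(t)) then f(s) = f(t) (g injective) so s = t (f injective).
Surjectivity: for c ∈ U pick b with g(b) = c, then a with f(a) = b; then (g ∘ f)(a) = c.
So g ∘ f is bijective.

bijective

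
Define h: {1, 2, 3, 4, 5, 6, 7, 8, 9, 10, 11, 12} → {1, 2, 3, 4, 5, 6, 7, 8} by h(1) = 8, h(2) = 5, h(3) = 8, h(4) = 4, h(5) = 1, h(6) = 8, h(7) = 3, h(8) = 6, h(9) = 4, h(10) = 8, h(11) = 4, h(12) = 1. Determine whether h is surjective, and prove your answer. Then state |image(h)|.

6

No element maps to 2, so h is not surjective.
The image of h is {1, 3, 4, 5, 6, 8}, which has 6 elements.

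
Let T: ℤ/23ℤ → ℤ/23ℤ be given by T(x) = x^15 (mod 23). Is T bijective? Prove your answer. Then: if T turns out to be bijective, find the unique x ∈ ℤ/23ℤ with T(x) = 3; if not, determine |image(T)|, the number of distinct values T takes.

4

Since 23 is prime, the nonzero elements of ℤ/23ℤ form a cyclic group of order 22.
As gcd(15, 22) = 1, raising to the 15th power is a bijection on this group: if x_1^15 ≡ x_2^15 then (x_1x_2^{−1})^15 = 1, and the only element of order dividing gcd(15, 22) = 1 is 1, so x_1 = x_2.
With T(0) = 0 this makes T injective on all of ℤ/23ℤ, hence bijective (finite equal-size domain and codomain). In particular T is bijective.
Since T is bijective, we find the preimage of 3. The inverse of x ↦ x^15 on (ℤ/23ℤ)^× is x ↦ x^3, because 15·3 = 45 = 2·22 + 1 ≡ 1 (mod 22) and x^{22} = 1 for x ≠ 0 (Fermat). So T⁻¹(3) = 3^3 mod 23.
Repeated squaring mod 23: 3^1 ≡ 3, 3^2 ≡ 3² = 9. Since 3 = 2 + 1, 3^3 ≡ 9·3: 9·3 = 27 ≡ 4. So 3^3 ≡ 4 (mod 23).
Hence T⁻¹(3) = 4.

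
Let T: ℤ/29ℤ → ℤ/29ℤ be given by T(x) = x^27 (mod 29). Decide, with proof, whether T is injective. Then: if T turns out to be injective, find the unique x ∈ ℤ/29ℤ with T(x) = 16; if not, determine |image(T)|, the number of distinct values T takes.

Since 29 is prime, the nonzero elements of ℤ/29ℤ form a cyclic group of order 28.
As gcd(27, 28) = 1, raising to the 27th power is a bijection on this group: if x_1^27 ≡ x_2^27 then (x_1x_2^{−1})^27 = 1, and the only element of order dividing gcd(27, 28) = 1 is 1, so x_1 = x_2.
With T(0) = 0 this makes T injective on all of ℤ/29ℤ, hence bijective (finite equal-size domain and codomain). In particular T is injective.
Since T is injective, we find the preimage of 16. The inverse of x ↦ x^27 on (ℤ/29ℤ)^× is x ↦ x^27, because 27·27 = 729 = 26·28 + 1 ≡ 1 (mod 28) and x^{28} = 1 for x ≠ 0 (Fermat). So T⁻¹(16) = 16^27 mod 29.
Repeated squaring mod 29: 16^1 ≡ 16, 16^2 ≡ 16² = 256 ≡ 24, 16^4 ≡ 24² = 576 ≡ 25, 16^8 ≡ 25² = 625 ≡ 16, 16^16 ≡ 16² = 256 ≡ 24. Since 27 = 16 + 8 + 2 + 1, 16^27 ≡ 24·16·24·16: 24·16 = 384 ≡ 7, then 7·24 = 168 ≡ 23, then 23·16 = 368 ≡ 20. So 16^27 ≡ 20 (mod 29).
Hence T⁻¹(16) = 20.

20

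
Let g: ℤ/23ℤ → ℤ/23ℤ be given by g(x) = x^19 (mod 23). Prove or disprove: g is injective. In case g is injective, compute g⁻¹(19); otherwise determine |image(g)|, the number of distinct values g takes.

Since 23 is prime, the nonzero elements of ℤ/23ℤ form a cyclic group of order 22.
As gcd(19, 22) = 1, raising to the 19th power is a bijection on this group: if u^19 ≡ v^19 then (uv^{−1})^19 = 1, and the only element of order dividing gcd(19, 22) = 1 is 1, so u = v.
With g(0) = 0 this makes g injective on all of ℤ/23ℤ, hence bijective (finite equal-size domain and codomain). In particular g is injective.
Since g is injective, we find the preimage of 19. The inverse of x ↦ x^19 on (ℤ/23ℤ)^× is x ↦ x^7, because 19·7 = 133 = 6·22 + 1 ≡ 1 (mod 22) and x^{22} = 1 for x ≠ 0 (Fermat). So g⁻¹(19) = 19^7 mod 23.
Repeated squaring mod 23: 19^1 ≡ 19, 19^2 ≡ 19² = 361 ≡ 16, 19^4 ≡ 16² = 256 ≡ 3. Since 7 = 4 + 2 + 1, 19^7 ≡ 3·16·19: 3·16 = 48 ≡ 2, then 2·19 = 38 ≡ 15. So 19^7 ≡ 15 (mod 23).
Hence g⁻¹(19) = 15.

15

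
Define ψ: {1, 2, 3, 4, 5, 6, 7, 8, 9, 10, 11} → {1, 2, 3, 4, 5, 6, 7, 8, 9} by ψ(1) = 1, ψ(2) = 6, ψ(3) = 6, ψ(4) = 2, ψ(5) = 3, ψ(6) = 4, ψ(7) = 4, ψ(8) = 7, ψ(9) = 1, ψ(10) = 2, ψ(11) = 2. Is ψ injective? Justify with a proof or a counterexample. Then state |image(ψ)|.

ψ(2) = 6 = ψ(3) with 2 ≠ 3, so ψ is not injective.
The image of ψ is {1, 2, 3, 4, 6, 7}, which has 6 elements.

6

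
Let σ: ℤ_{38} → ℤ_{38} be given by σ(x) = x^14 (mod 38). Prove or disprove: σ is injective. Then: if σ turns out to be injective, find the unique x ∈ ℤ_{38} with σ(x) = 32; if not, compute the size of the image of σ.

20

σ(18): Repeated squaring mod 38: 18^1 ≡ 18, 18^2 ≡ 18² = 324 ≡ 20, 18^4 ≡ 20² = 400 ≡ 20, 18^8 ≡ 20² = 400 ≡ 20. Since 14 = 8 + 4 + 2, 18^14 ≡ 20·20·20: 20·20 = 400 ≡ 20, then 20·20 = 400 ≡ 20. So 18^14 ≡ 20 (mod 38).
σ(20): Repeated squaring mod 38: 20^1 ≡ 20, 20^2 ≡ 20² = 400 ≡ 20, 20^4 ≡ 20² = 400 ≡ 20, 20^8 ≡ 20² = 400 ≡ 20. Since 14 = 8 + 4 + 2, 20^14 ≡ 20·20·20: 20·20 = 400 ≡ 20, then 20·20 = 400 ≡ 20. So 20^14 ≡ 20 (mod 38).
So σ(18) = σ(20) = 20 while 18 ≠ 20, thus σ is not injective.
Since σ is not injective, we determine |image(σ)|. Computing x^14 mod 38 for each x (by repeated squaring, reducing mod 38 at every step), the values σ(0), σ(1), …, σ(37) are: 0, 1, 6, 23, 36, 9, 24, 11, 26, 35, 16, 7, 30, 5, 28, 17, 4, 25, 20, 19, 20, 25, 4, 17, 28, 5, 30, 7, 16, 35, 26, 11, 24, 9, 36, 23, 6, 1.
The distinct values are {0, 1, 4, 5, 6, 7, 9, 11, 16, 17, 19, 20, 23, 24, 25, 26, 28, 30, 35, 36}; there are 20 of them.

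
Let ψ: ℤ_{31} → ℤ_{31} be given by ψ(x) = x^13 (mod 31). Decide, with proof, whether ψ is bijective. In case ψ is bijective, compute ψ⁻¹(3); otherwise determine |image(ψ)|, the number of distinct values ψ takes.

17

Since 31 is prime, the nonzero elements of ℤ_{31} form a cyclic group of order 30.
As gcd(13, 30) = 1, raising to the 13th power is a bijection on this group: if u^13 ≡ v^13 then (uv^{−1})^13 = 1, and the only element of order dividing gcd(13, 30) = 1 is 1, so u = v.
With ψ(0) = 0 this makes ψ injective on all of ℤ_{31}, hence bijective (finite equal-size domain and codomain). In particular ψ is bijective.
Since ψ is bijective, we find the preimage of 3. The inverse of x ↦ x^13 on (ℤ_{31})^× is x ↦ x^7, because 13·7 = 91 = 3·30 + 1 ≡ 1 (mod 30) and x^{30} = 1 for x ≠ 0 (Fermat). So ψ⁻¹(3) = 3^7 mod 31.
Repeated squaring mod 31: 3^1 ≡ 3, 3^2 ≡ 3² = 9, 3^4 ≡ 9² = 81 ≡ 19. Since 7 = 4 + 2 + 1, 3^7 ≡ 19·9·3: 19·9 = 171 ≡ 16, then 16·3 = 48 ≡ 17. So 3^7 ≡ 17 (mod 31).
Hence ψ⁻¹(3) = 17.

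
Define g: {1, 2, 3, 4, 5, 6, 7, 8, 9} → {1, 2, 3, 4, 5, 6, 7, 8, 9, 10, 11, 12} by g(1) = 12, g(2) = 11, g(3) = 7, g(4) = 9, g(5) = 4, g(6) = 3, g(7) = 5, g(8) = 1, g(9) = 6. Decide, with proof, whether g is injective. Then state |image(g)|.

9

The values g(1), …, g(9) are 12, 11, 7, 9, 4, 3, 5, 1, 6 — all distinct.
So g(s) = g(t) only when s = t, and g is injective.
The image of g is {1, 3, 4, 5, 6, 7, 9, 11, 12}, which has 9 elements.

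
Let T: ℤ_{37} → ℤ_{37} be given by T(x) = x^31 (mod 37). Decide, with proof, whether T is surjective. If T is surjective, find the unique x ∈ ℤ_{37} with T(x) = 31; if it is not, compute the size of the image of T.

Since 37 is prime, the nonzero elements of ℤ_{37} form a cyclic group of order 36.
As gcd(31, 36) = 1, raising to the 31st power is a bijection on this group: if a^31 ≡ b^31 then (ab^{−1})^31 = 1, and the only element of order dividing gcd(31, 36) = 1 is 1, so a = b.
With T(0) = 0 this makes T injective on all of ℤ_{37}, hence bijective (finite equal-size domain and codomain). In particular T is surjective.
Since T is surjective, we find the preimage of 31. The inverse of x ↦ x^31 on (ℤ_{37})^× is x ↦ x^7, because 31·7 = 217 = 6·36 + 1 ≡ 1 (mod 36) and x^{36} = 1 for x ≠ 0 (Fermat). So T⁻¹(31) = 31^7 mod 37.
Repeated squaring mod 37: 31^1 ≡ 31, 31^2 ≡ 31² = 961 ≡ 36, 31^4 ≡ 36² = 1296 ≡ 1. Since 7 = 4 + 2 + 1, 31^7 ≡ 1·36·31: 1·36 = 36, then 36·31 = 1116 ≡ 6. So 31^7 ≡ 6 (mod 37).
Hence T⁻¹(31) = 6.

6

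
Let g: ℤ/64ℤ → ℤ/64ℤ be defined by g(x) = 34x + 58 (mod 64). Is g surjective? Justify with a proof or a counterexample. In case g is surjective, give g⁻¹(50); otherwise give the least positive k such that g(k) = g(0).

32

Recall that g is surjective if every y in the codomain equals g(x) for some x in the domain.
Since gcd(34, 64) = 2, we have 34x ≡ 0 (mod 2) for all x, so g(x) ≡ 0 (mod 2).
But 1 ≢ 0 (mod 2), so 1 ∈ ℤ/64ℤ has no preimage. So g is not surjective.
Since g is not surjective, we find the least positive k with g(k) = g(0): this means 34k ≡ 0 (mod 64), i.e. 64 ∣ 34k. Since gcd(34, 64) = 2, dividing through by 2 this holds exactly when 32 ∣ 17k, and as gcd(17, 32) = 1, exactly when 32 ∣ k.
The smallest positive such k is 32.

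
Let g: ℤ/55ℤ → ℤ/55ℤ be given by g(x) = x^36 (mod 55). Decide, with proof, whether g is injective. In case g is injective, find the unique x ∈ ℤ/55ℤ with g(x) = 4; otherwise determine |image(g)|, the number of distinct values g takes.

12

g(4): Repeated squaring mod 55: 4^1 ≡ 4, 4^2 ≡ 4² = 16, 4^4 ≡ 16² = 256 ≡ 36, 4^8 ≡ 36² = 1296 ≡ 31, 4^16 ≡ 31² = 961 ≡ 26, 4^32 ≡ 26² = 676 ≡ 16. Since 36 = 32 + 4, 4^36 ≡ 16·36: 16·36 = 576 ≡ 26. So 4^36 ≡ 26 (mod 55).
g(7): Repeated squaring mod 55: 7^1 ≡ 7, 7^2 ≡ 7² = 49, 7^4 ≡ 49² = 2401 ≡ 36, 7^8 ≡ 36² = 1296 ≡ 31, 7^16 ≡ 31² = 961 ≡ 26, 7^32 ≡ 26² = 676 ≡ 16. Since 36 = 32 + 4, 7^36 ≡ 16·36: 16·36 = 576 ≡ 26. So 7^36 ≡ 26 (mod 55).
So g(4) = g(7) = 26 while 4 ≠ 7, hence g is not injective.
Since g is not injective, we determine |image(g)|. Computing x^36 mod 55 for each x (by repeated squaring, reducing mod 55 at every step), the values g(0), g(1), …, g(54) are: 0, 1, 31, 36, 26, 5, 16, 26, 36, 31, 45, 11, 1, 31, 36, 15, 16, 16, 26, 36, 20, 1, 11, 1, 31, 25, 26, 16, 16, 26, 25, 31, 1, 11, 1, 20, 36, 26, 16, 16, 15, 36, 31, 1, 11, 45, 31, 36, 26, 16, 5, 26, 36, 31, 1.
The distinct values are {0, 1, 5, 11, 15, 16, 20, 25, 26, 31, 36, 45}; there are 12 of them.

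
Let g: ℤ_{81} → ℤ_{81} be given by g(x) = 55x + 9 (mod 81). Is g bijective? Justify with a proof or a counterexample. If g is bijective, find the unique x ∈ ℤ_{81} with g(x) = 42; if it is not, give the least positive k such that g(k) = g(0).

33

Suppose g(a) = g(b) in ℤ_{81}. Then 55a + 9 ≡ 55b + 9 (mod 81), therefore 55(a − b) ≡ 0 (mod 81).
Since gcd(55, 81) = 1, 55 is invertible modulo 81, therefore a − b ≡ 0 (mod 81), i.e. a = b.
We now compute 55⁻¹ mod 81 explicitly. Euclid's algorithm: 81 = 1·55 + 26, 55 = 2·26 + 3, 26 = 8·3 + 2, 3 = 1·2 + 1; back-substituting gives 1 = 28·55 − 19·81, so 55⁻¹ ≡ 28 (mod 81).
For any y ∈ ℤ_{81}, x = 28(y − 9) mod 81 satisfies g(x) = 55·28(y − 9) + 9 ≡ y (since 55·28 ≡ 1 mod 81). So every y has a preimage.
So g is bijective.
Since g is bijective, we find g⁻¹(42): we need 55x ≡ 42 − 9 ≡ 33 (mod 81). Using 55⁻¹ = 28: x ≡ 28·33 = 924 = 11·81 + 33, so x = 33.
Check: g(33) = 55·33 + 9 = 1824 = 22·81 + 42 ≡ 42 (mod 81).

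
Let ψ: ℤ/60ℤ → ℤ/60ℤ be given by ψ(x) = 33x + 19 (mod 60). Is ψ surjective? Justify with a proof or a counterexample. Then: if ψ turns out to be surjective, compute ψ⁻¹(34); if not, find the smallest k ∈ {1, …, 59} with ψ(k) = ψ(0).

20

Since gcd(33, 60) = 3, we have 33x ≡ 0 (mod 3) for all x, so ψ(x) ≡ 1 (mod 3).
But 0 ≢ 1 (mod 3), so 0 ∈ ℤ/60ℤ has no preimage. So ψ is not surjective.
Since ψ is not surjective, we find the least positive k with ψ(k) = ψ(0): this means 33k ≡ 0 (mod 60), i.e. 60 ∣ 33k. Since gcd(33, 60) = 3, dividing through by 3 this holds exactly when 20 ∣ 11k, and as gcd(11, 20) = 1, exactly when 20 ∣ k.
The smallest positive such k is 20.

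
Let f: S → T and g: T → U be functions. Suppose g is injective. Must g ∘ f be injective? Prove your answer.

not injective

No. Take S = {1, 2}, T = U = {1, 2, 3, 4, 5}, f(1) = f(2) = 1, and g = identity (injective).
Then (g ∘ f)(1) = (g ∘ f)(2) = 1 with 1 ≠ 2, so g ∘ f is not injective.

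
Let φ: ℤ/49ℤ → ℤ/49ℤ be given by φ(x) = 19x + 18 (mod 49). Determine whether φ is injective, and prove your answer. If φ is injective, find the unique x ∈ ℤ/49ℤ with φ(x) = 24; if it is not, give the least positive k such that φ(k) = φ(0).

By definition, injectivity means: for all u, v in the domain, φ(u) = φ(v) implies u = v.
Suppose φ(u) = φ(v) in ℤ/49ℤ. Then 19u + 18 ≡ 19v + 18 (mod 49), hence 19(u − v) ≡ 0 (mod 49).
Since gcd(19, 49) = 1, 19 is invertible modulo 49, hence u − v ≡ 0 (mod 49), i.e. u = v.
Hence φ is injective.
We now compute 19⁻¹ mod 49 explicitly. Euclid's algorithm: 49 = 2·19 + 11, 19 = 1·11 + 8, 11 = 1·8 + 3, 8 = 2·3 + 2, 3 = 1·2 + 1; back-substituting gives 1 = 31·19 − 12·49, so 19⁻¹ ≡ 31 (mod 49).
Since φ is injective, we find φ⁻¹(24): we need 19x ≡ 24 − 18 ≡ 6 (mod 49). Using 19⁻¹ = 31: x ≡ 31·6 = 186 = 3·49 + 39, so x = 39.
Check: φ(39) = 19·39 + 18 = 759 = 15·49 + 24 ≡ 24 (mod 49).

39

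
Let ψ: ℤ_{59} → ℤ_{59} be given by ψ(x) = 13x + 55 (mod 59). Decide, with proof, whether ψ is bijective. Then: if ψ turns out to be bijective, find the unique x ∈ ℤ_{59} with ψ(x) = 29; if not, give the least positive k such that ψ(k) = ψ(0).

57

If ψ(a) = ψ(b), then 13a ≡ 13b (mod 59). Because gcd(13, 59) = 1, we may cancel 13 to get a ≡ b (mod 59).
We now compute 13⁻¹ mod 59 explicitly. Euclid's algorithm: 59 = 4·13 + 7, 13 = 1·7 + 6, 7 = 1·6 + 1; back-substituting gives 1 = 50·13 − 11·59, so 13⁻¹ ≡ 50 (mod 59).
Then y ↦ 50(y − 55) is a two-sided inverse to ψ, so every y ∈ ℤ_{59} has a preimage.
Hence ψ is bijective.
Since ψ is bijective, we find ψ⁻¹(29): we need 13x ≡ 29 − 55 ≡ 33 (mod 59). Using 13⁻¹ = 50: x ≡ 50·33 = 1650 = 27·59 + 57, so x = 57.
Check: ψ(57) = 13·57 + 55 = 796 = 13·59 + 29 ≡ 29 (mod 59).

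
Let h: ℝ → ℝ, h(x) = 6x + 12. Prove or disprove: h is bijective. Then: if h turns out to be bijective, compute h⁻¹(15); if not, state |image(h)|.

Suppose h(s) = h(t). Then 6s + 12 = 6t + 12, thus 6s = 6t, thus s = t.
For any y ∈ ℝ, x = (y − 12)/6 satisfies h(x) = y.
Therefore h is bijective.
Since h is bijective, we compute h⁻¹(15) = (15 − 12)/6 = 1/2.

1/2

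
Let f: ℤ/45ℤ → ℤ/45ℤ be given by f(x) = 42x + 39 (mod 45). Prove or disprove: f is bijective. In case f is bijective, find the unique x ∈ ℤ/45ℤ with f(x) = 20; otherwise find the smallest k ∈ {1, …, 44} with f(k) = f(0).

15

By definition, f is injective if f(s) = f(t) implies s = t.
We have gcd(42, 45) = 3 > 1. Taking s = 0 and t = 15: f(0) = 39 and f(15) = 42·15 + 39 = 669 ≡ 39 (mod 45).
So f(0) = f(15) while 0 ≠ 15, so f is not injective, hence not bijective.
Since f is not bijective, we find the least positive k with f(k) = f(0): this means 42k ≡ 0 (mod 45), i.e. 45 ∣ 42k. Since gcd(42, 45) = 3, dividing through by 3 this holds exactly when 15 ∣ 14k, and as gcd(14, 15) = 1, exactly when 15 ∣ k.
The smallest positive such k is 15.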